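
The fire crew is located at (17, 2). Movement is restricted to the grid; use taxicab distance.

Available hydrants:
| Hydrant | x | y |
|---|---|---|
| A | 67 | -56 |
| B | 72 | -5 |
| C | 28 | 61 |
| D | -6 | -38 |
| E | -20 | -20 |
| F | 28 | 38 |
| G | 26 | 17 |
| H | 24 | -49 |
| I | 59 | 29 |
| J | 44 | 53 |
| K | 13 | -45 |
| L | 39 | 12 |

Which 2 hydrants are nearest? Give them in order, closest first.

G, L

Distances from (17, 2):
A: |50| + |-58| = 50 + 58 = 108
B: |55| + |-7| = 55 + 7 = 62
C: |11| + |59| = 11 + 59 = 70
D: |-23| + |-40| = 23 + 40 = 63
E: |-37| + |-22| = 37 + 22 = 59
F: |11| + |36| = 11 + 36 = 47
G: |9| + |15| = 9 + 15 = 24
H: |7| + |-51| = 7 + 51 = 58
I: |42| + |27| = 42 + 27 = 69
J: |27| + |51| = 27 + 51 = 78
K: |-4| + |-47| = 4 + 47 = 51
L: |22| + |10| = 22 + 10 = 32
Sorted: G (24) < L (32) < F (47) < K (51) < …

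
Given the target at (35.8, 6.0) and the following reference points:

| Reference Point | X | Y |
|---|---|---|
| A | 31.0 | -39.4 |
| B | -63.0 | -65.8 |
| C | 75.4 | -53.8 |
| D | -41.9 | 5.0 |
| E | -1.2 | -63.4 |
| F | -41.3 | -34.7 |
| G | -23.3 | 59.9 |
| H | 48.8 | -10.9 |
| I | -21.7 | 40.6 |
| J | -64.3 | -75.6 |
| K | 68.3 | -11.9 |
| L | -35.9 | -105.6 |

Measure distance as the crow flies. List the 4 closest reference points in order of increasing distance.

Distances from (35.8, 6.0):
A: 45.7
B: 122.1
C: 71.7
D: 77.7
E: 78.6
F: 87.2
G: 80.0
H: 21.3
I: 67.1
J: 129.1
K: 37.1
L: 132.6
Sorted: H (21.3) < K (37.1) < A (45.7) < I (67.1) < C (71.7) < D (77.7) < …

H, K, A, I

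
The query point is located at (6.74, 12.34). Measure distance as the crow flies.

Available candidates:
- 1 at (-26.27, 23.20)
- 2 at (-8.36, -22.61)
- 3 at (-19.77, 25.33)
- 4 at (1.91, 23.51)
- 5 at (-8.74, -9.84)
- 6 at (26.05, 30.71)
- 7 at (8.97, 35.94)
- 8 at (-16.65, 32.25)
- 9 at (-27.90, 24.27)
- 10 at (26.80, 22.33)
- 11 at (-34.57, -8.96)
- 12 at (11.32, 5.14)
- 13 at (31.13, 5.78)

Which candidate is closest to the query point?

12

Distances from (6.74, 12.34):
1: 34.75
2: 38.07
3: 29.52
4: 12.17
5: 27.05
6: 26.65
7: 23.71
8: 30.72
9: 36.64
10: 22.41
11: 46.48
12: 8.53
13: 25.26
Minimum: 12 at 8.53.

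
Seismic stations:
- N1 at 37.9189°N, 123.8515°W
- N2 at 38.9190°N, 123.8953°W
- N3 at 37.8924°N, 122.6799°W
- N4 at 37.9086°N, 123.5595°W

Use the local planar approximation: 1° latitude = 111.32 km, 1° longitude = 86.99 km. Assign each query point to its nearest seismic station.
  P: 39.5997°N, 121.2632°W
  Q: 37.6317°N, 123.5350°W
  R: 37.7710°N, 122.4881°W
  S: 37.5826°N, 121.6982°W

P at 39.5997°N, 121.2632°W:
  N1: √((-1.6808·111.32)² + (-2.5883·86.99)²) = √(35008.900720 + 50695.322054) = 292.7528 km
  N2: √((-0.6807·111.32)² + (-2.6321·86.99)²) = √(5741.930037 + 52425.602712) = 241.1795 km
  N3: √((-1.7073·111.32)² + (-1.4167·86.99)²) = √(36121.524888 + 15187.785311) = 226.5156 km
  N4: √((-1.6911·111.32)² + (-2.2963·86.99)²) = √(35439.286889 + 39902.114758) = 274.4839 km
  → nearest: N3 (226.5156 km)
Q at 37.6317°N, 123.5350°W:
  N1: √((0.2872·111.32)² + (-0.3165·86.99)²) = √(1022.151491 + 758.029471) = 42.1922 km
  N2: √((1.2873·111.32)² + (-0.3603·86.99)²) = √(20535.530843 + 982.352118) = 146.6898 km
  N3: √((0.2607·111.32)² + (0.8551·86.99)²) = √(842.225638 + 5533.150392) = 79.8460 km
  N4: √((0.2769·111.32)² + (-0.0245·86.99)²) = √(950.150293 + 4.542248) = 30.8981 km
  → nearest: N4 (30.8981 km)
R at 37.7710°N, 122.4881°W:
  N1: √((0.1479·111.32)² + (-1.3634·86.99)²) = √(271.070804 + 14066.473780) = 119.7395 km
  N2: √((1.1480·111.32)² + (-1.4072·86.99)²) = √(16331.654038 + 14984.778046) = 176.9645 km
  N3: √((0.1214·111.32)² + (-0.1918·86.99)²) = √(182.634899 + 278.378613) = 21.4712 km
  N4: √((0.1376·111.32)² + (-1.0714·86.99)²) = √(234.629850 + 8686.442432) = 94.4514 km
  → nearest: N3 (21.4712 km)
S at 37.5826°N, 121.6982°W:
  N1: √((0.3363·111.32)² + (-2.1533·86.99)²) = √(1401.522680 + 35087.121641) = 191.0200 km
  N2: √((1.3364·111.32)² + (-2.1971·86.99)²) = √(22131.932106 + 36529.044286) = 242.2003 km
  N3: √((0.3098·111.32)² + (-0.9817·86.99)²) = √(1189.348755 + 7292.832580) = 92.0988 km
  N4: √((0.3260·111.32)² + (-1.8613·86.99)²) = √(1316.987326 + 26216.301100) = 165.9316 km
  → nearest: N3 (92.0988 km)

P→N3; Q→N4; R→N3; S→N3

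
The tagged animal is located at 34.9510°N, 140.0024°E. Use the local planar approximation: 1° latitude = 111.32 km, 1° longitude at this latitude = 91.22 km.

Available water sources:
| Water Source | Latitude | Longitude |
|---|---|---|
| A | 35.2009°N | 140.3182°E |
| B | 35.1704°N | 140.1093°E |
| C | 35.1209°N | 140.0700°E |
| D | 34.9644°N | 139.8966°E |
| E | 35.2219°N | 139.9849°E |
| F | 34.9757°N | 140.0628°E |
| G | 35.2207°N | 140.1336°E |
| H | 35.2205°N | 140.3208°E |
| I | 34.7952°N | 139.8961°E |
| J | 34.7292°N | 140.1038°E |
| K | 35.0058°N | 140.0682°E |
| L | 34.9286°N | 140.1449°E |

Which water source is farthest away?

Distances from 34.9510°N, 140.0024°E:
A: 40.0468 km
B: 26.2983 km
C: 19.8931 km
D: 9.7657 km
E: 30.1988 km
F: 6.1577 km
G: 32.3205 km
H: 41.7567 km
I: 19.8703 km
J: 26.3665 km
K: 8.5581 km
L: 13.2359 km
Maximum: H at 41.7567 km.

H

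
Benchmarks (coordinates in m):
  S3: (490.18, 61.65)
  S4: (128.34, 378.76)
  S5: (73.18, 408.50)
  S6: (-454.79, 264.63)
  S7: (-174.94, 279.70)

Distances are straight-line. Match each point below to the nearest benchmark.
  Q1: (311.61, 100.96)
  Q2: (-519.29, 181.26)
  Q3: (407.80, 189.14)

Q1 at (311.61, 100.96):
  S3: 182.85 m
  S4: 332.81 m
  S5: 389.14 m
  S6: 783.68 m
  S7: 518.34 m
  → nearest: S3 (182.85 m)
Q2 at (-519.29, 181.26):
  S3: 1016.53 m
  S4: 677.08 m
  S5: 634.55 m
  S6: 105.41 m
  S7: 358.14 m
  → nearest: S6 (105.41 m)
Q3 at (407.80, 189.14):
  S3: 151.79 m
  S4: 337.72 m
  S5: 400.11 m
  S6: 865.89 m
  S7: 589.73 m
  → nearest: S3 (151.79 m)

Q1→S3; Q2→S6; Q3→S3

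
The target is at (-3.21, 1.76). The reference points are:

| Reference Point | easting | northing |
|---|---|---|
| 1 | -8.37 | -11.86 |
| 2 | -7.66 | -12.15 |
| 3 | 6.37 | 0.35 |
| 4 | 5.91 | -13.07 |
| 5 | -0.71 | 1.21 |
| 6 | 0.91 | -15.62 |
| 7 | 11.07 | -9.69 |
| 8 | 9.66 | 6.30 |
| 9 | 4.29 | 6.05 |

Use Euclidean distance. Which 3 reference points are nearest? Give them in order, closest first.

Distances from (-3.21, 1.76):
1: √((-5.16)² + (-13.62)²) = √(26.6256 + 185.5044) = 14.56
2: √((-4.45)² + (-13.91)²) = √(19.8025 + 193.4881) = 14.60
3: √((9.58)² + (-1.41)²) = √(91.7764 + 1.9881) = 9.68
4: √((9.12)² + (-14.83)²) = √(83.1744 + 219.9289) = 17.41
5: √((2.50)² + (-0.55)²) = √(6.2500 + 0.3025) = 2.56
6: √((4.12)² + (-17.38)²) = √(16.9744 + 302.0644) = 17.86
7: √((14.28)² + (-11.45)²) = √(203.9184 + 131.1025) = 18.30
8: √((12.87)² + (4.54)²) = √(165.6369 + 20.6116) = 13.65
9: √((7.50)² + (4.29)²) = √(56.2500 + 18.4041) = 8.64
Sorted: 5 (2.56) < 9 (8.64) < 3 (9.68) < 8 (13.65) < 1 (14.56) < …

5, 9, 3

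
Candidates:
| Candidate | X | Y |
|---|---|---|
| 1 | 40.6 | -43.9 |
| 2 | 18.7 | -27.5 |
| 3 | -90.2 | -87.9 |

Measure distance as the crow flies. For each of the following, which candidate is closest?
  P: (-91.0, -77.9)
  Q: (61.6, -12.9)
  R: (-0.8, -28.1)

P→3; Q→1; R→2

P at (-91.0, -77.9):
  1: 135.9
  2: 120.7
  3: 10.0
  → nearest: 3 (10.0)
Q at (61.6, -12.9):
  1: 37.4
  2: 45.3
  3: 169.3
  → nearest: 1 (37.4)
R at (-0.8, -28.1):
  1: 44.3
  2: 19.5
  3: 107.6
  → nearest: 2 (19.5)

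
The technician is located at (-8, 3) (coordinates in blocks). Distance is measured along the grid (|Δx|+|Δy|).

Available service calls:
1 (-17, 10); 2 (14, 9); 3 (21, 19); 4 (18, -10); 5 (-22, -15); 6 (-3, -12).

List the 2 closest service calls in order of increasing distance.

1, 6

Distances from (-8, 3):
1: |-9| + |7| = 9 + 7 = 16 blocks
2: |22| + |6| = 22 + 6 = 28 blocks
3: |29| + |16| = 29 + 16 = 45 blocks
4: |26| + |-13| = 26 + 13 = 39 blocks
5: |-14| + |-18| = 14 + 18 = 32 blocks
6: |5| + |-15| = 5 + 15 = 20 blocks
Sorted: 1 (16 blocks) < 6 (20 blocks) < 2 (28 blocks) < 5 (32 blocks) < …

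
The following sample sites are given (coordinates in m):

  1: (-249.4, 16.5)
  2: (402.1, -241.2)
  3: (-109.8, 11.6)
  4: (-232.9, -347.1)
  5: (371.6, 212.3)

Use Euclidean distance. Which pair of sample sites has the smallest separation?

Pairwise distances:
1–2: 700.6 m
1–3: 139.7 m
1–4: 364.0 m
1–5: 651.1 m
2–3: 570.9 m
2–4: 643.8 m
2–5: 454.5 m
3–4: 379.2 m
3–5: 521.6 m
4–5: 823.6 m
Closest pair: 1–3 at 139.7 m.

1 and 3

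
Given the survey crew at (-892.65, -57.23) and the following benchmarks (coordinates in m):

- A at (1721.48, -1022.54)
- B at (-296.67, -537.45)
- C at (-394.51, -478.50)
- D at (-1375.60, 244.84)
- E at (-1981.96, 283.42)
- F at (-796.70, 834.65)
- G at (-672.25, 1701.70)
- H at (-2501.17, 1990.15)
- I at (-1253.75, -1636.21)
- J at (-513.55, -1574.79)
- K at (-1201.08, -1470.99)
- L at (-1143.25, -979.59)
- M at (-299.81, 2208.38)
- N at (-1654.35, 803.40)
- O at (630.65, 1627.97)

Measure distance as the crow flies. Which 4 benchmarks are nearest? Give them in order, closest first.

Distances from (-892.65, -57.23):
A: √((2614.13)² + (-965.31)²) = √(6833675.6569 + 931823.3961) = 2786.66 m
B: √((595.98)² + (-480.22)²) = √(355192.1604 + 230611.2484) = 765.38 m
C: √((498.14)² + (-421.27)²) = √(248143.4596 + 177468.4129) = 652.39 m
D: √((-482.95)² + (302.07)²) = √(233240.7025 + 91246.2849) = 569.64 m
E: √((-1089.31)² + (340.65)²) = √(1186596.2761 + 116042.4225) = 1141.33 m
F: √((95.95)² + (891.88)²) = √(9206.4025 + 795449.9344) = 897.03 m
G: √((220.40)² + (1758.93)²) = √(48576.1600 + 3093834.7449) = 1772.68 m
H: √((-1608.52)² + (2047.38)²) = √(2587336.5904 + 4191764.8644) = 2603.67 m
I: √((-361.10)² + (-1578.98)²) = √(130393.2100 + 2493177.8404) = 1619.74 m
J: √((379.10)² + (-1517.56)²) = √(143716.8100 + 2302988.3536) = 1564.19 m
K: √((-308.43)² + (-1413.76)²) = √(95129.0649 + 1998717.3376) = 1447.01 m
L: √((-250.60)² + (-922.36)²) = √(62800.3600 + 850747.9696) = 955.80 m
M: √((592.84)² + (2265.61)²) = √(351459.2656 + 5132988.6721) = 2341.89 m
N: √((-761.70)² + (860.63)²) = √(580186.8900 + 740683.9969) = 1149.29 m
O: √((1523.30)² + (1685.20)²) = √(2320442.8900 + 2839899.0400) = 2271.64 m
Sorted: D (569.64 m) < C (652.39 m) < B (765.38 m) < F (897.03 m) < L (955.80 m) < E (1141.33 m) < …

D, C, B, F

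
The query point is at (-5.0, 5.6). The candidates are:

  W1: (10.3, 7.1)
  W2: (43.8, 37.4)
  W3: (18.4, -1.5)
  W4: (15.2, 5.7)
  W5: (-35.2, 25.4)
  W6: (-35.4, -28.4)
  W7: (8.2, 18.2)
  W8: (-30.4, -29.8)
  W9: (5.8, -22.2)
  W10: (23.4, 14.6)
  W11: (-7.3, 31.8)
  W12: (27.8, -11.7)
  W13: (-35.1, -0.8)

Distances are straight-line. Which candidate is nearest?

W1

Distances from (-5.0, 5.6):
W1: √((15.3)² + (1.5)²) = √(234.0900 + 2.2500) = 15.37
W2: √((48.8)² + (31.8)²) = √(2381.4400 + 1011.2400) = 58.25
W3: √((23.4)² + (-7.1)²) = √(547.5600 + 50.4100) = 24.45
W4: √((20.2)² + (0.1)²) = √(408.0400 + 0.0100) = 20.20
W5: √((-30.2)² + (19.8)²) = √(912.0400 + 392.0400) = 36.11
W6: √((-30.4)² + (-34.0)²) = √(924.1600 + 1156.0000) = 45.61
W7: √((13.2)² + (12.6)²) = √(174.2400 + 158.7600) = 18.25
W8: √((-25.4)² + (-35.4)²) = √(645.1600 + 1253.1600) = 43.57
W9: √((10.8)² + (-27.8)²) = √(116.6400 + 772.8400) = 29.82
W10: √((28.4)² + (9.0)²) = √(806.5600 + 81.0000) = 29.79
W11: √((-2.3)² + (26.2)²) = √(5.2900 + 686.4400) = 26.30
W12: √((32.8)² + (-17.3)²) = √(1075.8400 + 299.2900) = 37.08
W13: √((-30.1)² + (-6.4)²) = √(906.0100 + 40.9600) = 30.77
Minimum: W1 at 15.37.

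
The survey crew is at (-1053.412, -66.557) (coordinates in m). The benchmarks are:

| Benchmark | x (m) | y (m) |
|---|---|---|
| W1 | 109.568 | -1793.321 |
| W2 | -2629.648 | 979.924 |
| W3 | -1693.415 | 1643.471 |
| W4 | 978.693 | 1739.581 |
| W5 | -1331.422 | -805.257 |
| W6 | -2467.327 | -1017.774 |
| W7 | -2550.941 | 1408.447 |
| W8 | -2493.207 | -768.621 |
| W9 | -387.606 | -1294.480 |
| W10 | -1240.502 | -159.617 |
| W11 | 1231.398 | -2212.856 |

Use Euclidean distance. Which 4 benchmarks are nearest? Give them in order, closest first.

W10, W5, W9, W8

Distances from (-1053.412, -66.557):
W1: 2081.883 m
W2: 1891.994 m
W3: 1825.870 m
W4: 2718.747 m
W5: 789.283 m
W6: 1704.104 m
W7: 2101.959 m
W8: 1601.844 m
W9: 1396.815 m
W10: 208.957 m
W11: 3134.798 m
Sorted: W10 (208.957 m) < W5 (789.283 m) < W9 (1396.815 m) < W8 (1601.844 m) < W6 (1704.104 m) < W3 (1825.870 m) < …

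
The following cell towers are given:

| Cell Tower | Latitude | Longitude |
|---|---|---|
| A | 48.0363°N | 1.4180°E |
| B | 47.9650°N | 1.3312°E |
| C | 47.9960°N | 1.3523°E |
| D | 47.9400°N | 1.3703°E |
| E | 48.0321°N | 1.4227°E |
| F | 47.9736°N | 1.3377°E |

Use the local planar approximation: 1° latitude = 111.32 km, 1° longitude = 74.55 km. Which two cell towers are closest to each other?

Pairwise distances:
A–B: √((-0.0713·111.32)² + (-0.0868·74.55)²) = √(62.997810 + 41.873064) = 10.2406 km
A–C: √((-0.0403·111.32)² + (-0.0657·74.55)²) = √(20.125955 + 23.989767) = 6.6420 km
A–D: √((-0.0963·111.32)² + (-0.0477·74.55)²) = √(114.920887 + 12.645385) = 11.2945 km
A–E: √((-0.0042·111.32)² + (0.0047·74.55)²) = √(0.218597 + 0.122770) = 0.5843 km
A–F: √((-0.0627·111.32)² + (-0.0803·74.55)²) = √(48.717105 + 35.836566) = 9.1953 km
B–C: √((0.0310·111.32)² + (0.0211·74.55)²) = √(11.908849 + 2.474345) = 3.7925 km
B–D: √((-0.0250·111.32)² + (0.0391·74.55)²) = √(7.745089 + 8.496671) = 4.0301 km
B–E: √((0.0671·111.32)² + (0.0915·74.55)²) = √(55.794506 + 46.530475) = 10.1156 km
B–F: √((0.0086·111.32)² + (0.0065·74.55)²) = √(0.916523 + 0.234813) = 1.0730 km
C–D: √((-0.0560·111.32)² + (0.0180·74.55)²) = √(38.861759 + 1.800696) = 6.3767 km
C–E: √((0.0361·111.32)² + (0.0704·74.55)²) = √(16.149564 + 27.544863) = 6.6102 km
C–F: √((-0.0224·111.32)² + (-0.0146·74.55)²) = √(6.217881 + 1.184680) = 2.7208 km
D–E: √((0.0921·111.32)² + (0.0524·74.55)²) = √(105.115233 + 15.260117) = 10.9716 km
D–F: √((0.0336·111.32)² + (-0.0326·74.55)²) = √(13.990233 + 5.906504) = 4.4606 km
E–F: √((-0.0585·111.32)² + (-0.0850·74.55)²) = √(42.409009 + 40.154401) = 9.0864 km
Closest pair: A–E at 0.5843 km.

A and E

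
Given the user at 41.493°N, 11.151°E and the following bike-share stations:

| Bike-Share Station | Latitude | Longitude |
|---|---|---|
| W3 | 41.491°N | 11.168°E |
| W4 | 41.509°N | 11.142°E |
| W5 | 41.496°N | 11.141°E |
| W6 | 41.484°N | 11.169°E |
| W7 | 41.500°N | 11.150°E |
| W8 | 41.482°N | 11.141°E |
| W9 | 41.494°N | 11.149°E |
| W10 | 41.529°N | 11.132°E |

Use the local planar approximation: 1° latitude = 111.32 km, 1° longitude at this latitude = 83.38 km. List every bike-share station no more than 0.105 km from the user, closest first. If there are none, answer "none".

Distances from 41.493°N, 11.151°E:
W3: 1.435 km
W4: 1.933 km
W5: 0.898 km
W6: 1.805 km
W7: 0.784 km
W8: 1.481 km
W9: 0.201 km
W10: 4.309 km
Threshold 0.105 km: none within range.

none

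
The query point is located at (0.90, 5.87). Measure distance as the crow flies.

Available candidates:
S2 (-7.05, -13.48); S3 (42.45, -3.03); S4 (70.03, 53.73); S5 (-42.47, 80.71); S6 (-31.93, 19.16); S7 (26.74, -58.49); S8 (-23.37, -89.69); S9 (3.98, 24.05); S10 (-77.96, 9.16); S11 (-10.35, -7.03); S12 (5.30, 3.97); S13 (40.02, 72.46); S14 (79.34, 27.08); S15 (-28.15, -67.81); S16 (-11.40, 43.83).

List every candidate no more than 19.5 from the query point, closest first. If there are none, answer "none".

S12, S11, S9

Distances from (0.90, 5.87):
S2: 20.92
S3: 42.49
S4: 84.08
S5: 86.50
S6: 35.42
S7: 69.35
S8: 98.59
S9: 18.44
S10: 78.93
S11: 17.12
S12: 4.79
S13: 77.23
S14: 81.26
S15: 79.20
S16: 39.90
Threshold 19.5: S12 (4.79), S11 (17.12), S9 (18.44) are within range.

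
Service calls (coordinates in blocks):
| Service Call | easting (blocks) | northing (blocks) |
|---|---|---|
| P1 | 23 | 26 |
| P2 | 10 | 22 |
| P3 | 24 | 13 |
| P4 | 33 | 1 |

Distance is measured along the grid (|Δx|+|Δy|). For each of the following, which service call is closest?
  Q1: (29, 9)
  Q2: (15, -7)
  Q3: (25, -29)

Q1→P3; Q2→P4; Q3→P4

Q1 at (29, 9):
  P1: |-6| + |17| = 6 + 17 = 23 blocks
  P2: |-19| + |13| = 19 + 13 = 32 blocks
  P3: |-5| + |4| = 5 + 4 = 9 blocks
  P4: |4| + |-8| = 4 + 8 = 12 blocks
  → nearest: P3 (9 blocks)
Q2 at (15, -7):
  P1: |8| + |33| = 8 + 33 = 41 blocks
  P2: |-5| + |29| = 5 + 29 = 34 blocks
  P3: |9| + |20| = 9 + 20 = 29 blocks
  P4: |18| + |8| = 18 + 8 = 26 blocks
  → nearest: P4 (26 blocks)
Q3 at (25, -29):
  P1: |-2| + |55| = 2 + 55 = 57 blocks
  P2: |-15| + |51| = 15 + 51 = 66 blocks
  P3: |-1| + |42| = 1 + 42 = 43 blocks
  P4: |8| + |30| = 8 + 30 = 38 blocks
  → nearest: P4 (38 blocks)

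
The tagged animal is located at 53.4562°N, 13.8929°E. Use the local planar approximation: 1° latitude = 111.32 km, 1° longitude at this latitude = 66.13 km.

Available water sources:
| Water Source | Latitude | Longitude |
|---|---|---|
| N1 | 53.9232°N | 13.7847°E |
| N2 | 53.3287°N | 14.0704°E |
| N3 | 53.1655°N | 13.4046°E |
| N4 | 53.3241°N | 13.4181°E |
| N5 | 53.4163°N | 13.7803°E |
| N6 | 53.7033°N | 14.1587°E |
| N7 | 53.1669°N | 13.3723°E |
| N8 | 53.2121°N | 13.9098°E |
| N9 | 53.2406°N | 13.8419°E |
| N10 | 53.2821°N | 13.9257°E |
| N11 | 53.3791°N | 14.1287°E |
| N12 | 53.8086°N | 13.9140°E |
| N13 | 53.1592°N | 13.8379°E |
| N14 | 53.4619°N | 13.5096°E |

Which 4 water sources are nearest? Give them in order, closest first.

Distances from 53.4562°N, 13.8929°E:
N1: √((0.4670·111.32)² + (-0.1082·66.13)²) = √(2702.589944 + 51.197832) = 52.4765 km
N2: √((-0.1275·111.32)² + (0.1775·66.13)²) = √(201.449765 + 137.782405) = 18.4183 km
N3: √((-0.2907·111.32)² + (-0.4883·66.13)²) = √(1047.216458 + 1042.726699) = 45.7159 km
N4: √((-0.1321·111.32)² + (-0.4748·66.13)²) = √(216.247966 + 985.867309) = 34.6715 km
N5: √((-0.0399·111.32)² + (-0.1126·66.13)²) = √(19.728415 + 55.446460) = 8.6703 km
N6: √((0.2471·111.32)² + (0.2658·66.13)²) = √(756.644511 + 308.963374) = 32.6436 km
N7: √((-0.2893·111.32)² + (-0.5206·66.13)²) = √(1037.154038 + 1185.237470) = 47.1422 km
N8: √((-0.2441·111.32)² + (0.0169·66.13)²) = √(738.383450 + 1.249023) = 27.1962 km
N9: √((-0.2156·111.32)² + (-0.0510·66.13)²) = √(576.028416 + 11.374633) = 24.2364 km
N10: √((-0.1741·111.32)² + (0.0328·66.13)²) = √(375.615874 + 4.704839) = 19.5018 km
N11: √((-0.0771·111.32)² + (0.2358·66.13)²) = √(73.663975 + 243.155808) = 17.7994 km
N12: √((0.3524·111.32)² + (0.0211·66.13)²) = √(1538.927622 + 1.946982) = 39.2540 km
N13: √((-0.2970·111.32)² + (-0.0550·66.13)²) = √(1093.098489 + 13.228860) = 33.2615 km
N14: √((0.0057·111.32)² + (-0.3833·66.13)²) = √(0.402621 + 642.502296) = 25.3556 km
Sorted: N5 (8.6703 km) < N11 (17.7994 km) < N2 (18.4183 km) < N10 (19.5018 km) < N9 (24.2364 km) < N14 (25.3556 km) < …

N5, N11, N2, N10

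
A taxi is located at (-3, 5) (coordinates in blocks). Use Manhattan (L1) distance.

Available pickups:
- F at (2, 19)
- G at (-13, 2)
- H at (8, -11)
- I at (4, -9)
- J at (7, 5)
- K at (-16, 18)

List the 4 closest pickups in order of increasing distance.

Distances from (-3, 5):
F: |5| + |14| = 5 + 14 = 19 blocks
G: |-10| + |-3| = 10 + 3 = 13 blocks
H: |11| + |-16| = 11 + 16 = 27 blocks
I: |7| + |-14| = 7 + 14 = 21 blocks
J: |10| + |0| = 10 + 0 = 10 blocks
K: |-13| + |13| = 13 + 13 = 26 blocks
Sorted: J (10 blocks) < G (13 blocks) < F (19 blocks) < I (21 blocks) < K (26 blocks) < H (27 blocks)

J, G, F, I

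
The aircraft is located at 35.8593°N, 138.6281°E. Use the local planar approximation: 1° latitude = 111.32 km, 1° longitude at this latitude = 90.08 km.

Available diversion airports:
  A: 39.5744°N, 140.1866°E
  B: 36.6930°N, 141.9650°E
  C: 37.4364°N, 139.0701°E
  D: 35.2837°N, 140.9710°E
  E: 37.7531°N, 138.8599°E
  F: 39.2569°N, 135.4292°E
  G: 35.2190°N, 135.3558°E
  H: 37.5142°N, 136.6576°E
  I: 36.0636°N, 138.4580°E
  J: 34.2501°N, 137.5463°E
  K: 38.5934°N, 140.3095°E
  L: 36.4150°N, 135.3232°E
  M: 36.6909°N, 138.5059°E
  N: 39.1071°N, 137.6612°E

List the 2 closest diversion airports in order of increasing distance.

Distances from 35.8593°N, 138.6281°E:
A: 436.7439 km
B: 314.5892 km
C: 180.0210 km
D: 220.5610 km
E: 211.8494 km
F: 475.4844 km
G: 303.2643 km
H: 255.8231 km
I: 27.4228 km
J: 203.9264 km
K: 339.9637 km
L: 304.0645 km
M: 93.2259 km
N: 371.8884 km
Sorted: I (27.4228 km) < M (93.2259 km) < C (180.0210 km) < J (203.9264 km) < …

I, M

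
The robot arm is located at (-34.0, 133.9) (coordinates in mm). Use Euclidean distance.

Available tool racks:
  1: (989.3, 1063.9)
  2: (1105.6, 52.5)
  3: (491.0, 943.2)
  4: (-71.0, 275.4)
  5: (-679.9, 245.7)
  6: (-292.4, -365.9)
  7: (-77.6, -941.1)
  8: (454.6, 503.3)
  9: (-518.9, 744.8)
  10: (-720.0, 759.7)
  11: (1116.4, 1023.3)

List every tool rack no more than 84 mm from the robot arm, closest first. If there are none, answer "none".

none

Distances from (-34.0, 133.9):
1: 1382.8 mm
2: 1142.5 mm
3: 964.7 mm
4: 146.3 mm
5: 655.5 mm
6: 562.6 mm
7: 1075.9 mm
8: 612.5 mm
9: 780.0 mm
10: 928.6 mm
11: 1454.1 mm
Threshold 84 mm: none within range.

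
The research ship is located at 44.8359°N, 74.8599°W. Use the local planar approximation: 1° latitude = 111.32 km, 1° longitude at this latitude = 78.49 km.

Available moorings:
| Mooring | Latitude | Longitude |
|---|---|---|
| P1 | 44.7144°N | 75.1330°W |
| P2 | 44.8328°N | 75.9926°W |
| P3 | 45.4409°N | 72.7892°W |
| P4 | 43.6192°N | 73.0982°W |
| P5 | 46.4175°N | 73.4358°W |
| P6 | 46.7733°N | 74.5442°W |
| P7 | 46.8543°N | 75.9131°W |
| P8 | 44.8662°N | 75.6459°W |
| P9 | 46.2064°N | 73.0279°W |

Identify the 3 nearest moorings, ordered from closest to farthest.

Distances from 44.8359°N, 74.8599°W:
P1: √((-0.1215·111.32)² + (-0.2731·78.49)²) = √(182.935904 + 459.485762) = 25.3460 km
P2: √((-0.0031·111.32)² + (-1.1327·78.49)²) = √(0.119088 + 7904.209801) = 88.9063 km
P3: √((0.6050·111.32)² + (2.0707·78.49)²) = √(4535.833922 + 26415.754830) = 175.9306 km
P4: √((-1.2167·111.32)² + (1.7617·78.49)²) = √(18344.818168 + 19120.205992) = 193.5588 km
P5: √((1.5816·111.32)² + (1.4241·78.49)²) = √(30998.430683 + 12494.233874) = 208.5490 km
P6: √((1.9374·111.32)² + (0.3157·78.49)²) = √(46514.138975 + 614.013362) = 217.0902 km
P7: √((2.0184·111.32)² + (-1.0532·78.49)²) = √(50484.826764 + 6833.612666) = 239.4127 km
P8: √((0.0303·111.32)² + (-0.7860·78.49)²) = √(11.377102 + 3806.043523) = 61.7853 km
P9: √((1.3705·111.32)² + (1.8320·78.49)²) = √(23275.792404 + 20676.622408) = 209.6483 km
Sorted: P1 (25.3460 km) < P8 (61.7853 km) < P2 (88.9063 km) < P3 (175.9306 km) < P4 (193.5588 km) < …

P1, P8, P2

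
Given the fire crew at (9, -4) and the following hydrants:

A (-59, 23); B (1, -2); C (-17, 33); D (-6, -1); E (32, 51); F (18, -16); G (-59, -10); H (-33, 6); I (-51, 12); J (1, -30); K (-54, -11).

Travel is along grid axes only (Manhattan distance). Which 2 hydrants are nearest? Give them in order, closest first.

Distances from (9, -4):
A: |-68| + |27| = 68 + 27 = 95
B: |-8| + |2| = 8 + 2 = 10
C: |-26| + |37| = 26 + 37 = 63
D: |-15| + |3| = 15 + 3 = 18
E: |23| + |55| = 23 + 55 = 78
F: |9| + |-12| = 9 + 12 = 21
G: |-68| + |-6| = 68 + 6 = 74
H: |-42| + |10| = 42 + 10 = 52
I: |-60| + |16| = 60 + 16 = 76
J: |-8| + |-26| = 8 + 26 = 34
K: |-63| + |-7| = 63 + 7 = 70
Sorted: B (10) < D (18) < F (21) < J (34) < …

B, D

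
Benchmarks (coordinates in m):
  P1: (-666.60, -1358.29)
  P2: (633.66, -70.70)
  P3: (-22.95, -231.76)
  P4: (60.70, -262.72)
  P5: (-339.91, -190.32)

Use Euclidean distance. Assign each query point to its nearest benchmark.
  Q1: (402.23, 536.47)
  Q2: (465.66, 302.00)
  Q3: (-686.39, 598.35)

Q1 at (402.23, 536.47):
  P1: √((-1068.83)² + (-1894.76)²) = √(1142397.5689 + 3590115.4576) = 2175.43 m
  P2: √((231.43)² + (-607.17)²) = √(53559.8449 + 368655.4089) = 649.78 m
  P3: √((-425.18)² + (-768.23)²) = √(180778.0324 + 590177.3329) = 878.04 m
  P4: √((-341.53)² + (-799.19)²) = √(116642.7409 + 638704.6561) = 869.11 m
  P5: √((-742.14)² + (-726.79)²) = √(550771.7796 + 528223.7041) = 1038.75 m
  → nearest: P2 (649.78 m)
Q2 at (465.66, 302.00):
  P1: √((-1132.26)² + (-1660.29)²) = √(1282012.7076 + 2756562.8841) = 2009.62 m
  P2: √((168.00)² + (-372.70)²) = √(28224.0000 + 138905.2900) = 408.81 m
  P3: √((-488.61)² + (-533.76)²) = √(238739.7321 + 284899.7376) = 723.63 m
  P4: √((-404.96)² + (-564.72)²) = √(163992.6016 + 318908.6784) = 694.91 m
  P5: √((-805.57)² + (-492.32)²) = √(648943.0249 + 242378.9824) = 944.10 m
  → nearest: P2 (408.81 m)
Q3 at (-686.39, 598.35):
  P1: √((19.79)² + (-1956.64)²) = √(391.6441 + 3828440.0896) = 1956.74 m
  P2: √((1320.05)² + (-669.05)²) = √(1742532.0025 + 447627.9025) = 1479.92 m
  P3: √((663.44)² + (-830.11)²) = √(440152.6336 + 689082.6121) = 1062.65 m
  P4: √((747.09)² + (-861.07)²) = √(558143.4681 + 741441.5449) = 1139.99 m
  P5: √((346.48)² + (-788.67)²) = √(120048.3904 + 622000.3689) = 861.42 m
  → nearest: P5 (861.42 m)

Q1→P2; Q2→P2; Q3→P5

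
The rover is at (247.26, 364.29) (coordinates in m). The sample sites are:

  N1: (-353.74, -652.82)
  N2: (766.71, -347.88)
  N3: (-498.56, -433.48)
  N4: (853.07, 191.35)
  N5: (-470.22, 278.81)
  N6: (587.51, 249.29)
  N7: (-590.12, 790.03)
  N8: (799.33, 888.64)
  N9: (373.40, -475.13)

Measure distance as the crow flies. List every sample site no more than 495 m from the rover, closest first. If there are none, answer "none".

N6

Distances from (247.26, 364.29):
N1: 1181.40 m
N2: 881.48 m
N3: 1092.10 m
N4: 630.01 m
N5: 722.55 m
N6: 359.16 m
N7: 939.39 m
N8: 761.40 m
N9: 848.84 m
Threshold 495 m: N6 (359.16 m) is within range.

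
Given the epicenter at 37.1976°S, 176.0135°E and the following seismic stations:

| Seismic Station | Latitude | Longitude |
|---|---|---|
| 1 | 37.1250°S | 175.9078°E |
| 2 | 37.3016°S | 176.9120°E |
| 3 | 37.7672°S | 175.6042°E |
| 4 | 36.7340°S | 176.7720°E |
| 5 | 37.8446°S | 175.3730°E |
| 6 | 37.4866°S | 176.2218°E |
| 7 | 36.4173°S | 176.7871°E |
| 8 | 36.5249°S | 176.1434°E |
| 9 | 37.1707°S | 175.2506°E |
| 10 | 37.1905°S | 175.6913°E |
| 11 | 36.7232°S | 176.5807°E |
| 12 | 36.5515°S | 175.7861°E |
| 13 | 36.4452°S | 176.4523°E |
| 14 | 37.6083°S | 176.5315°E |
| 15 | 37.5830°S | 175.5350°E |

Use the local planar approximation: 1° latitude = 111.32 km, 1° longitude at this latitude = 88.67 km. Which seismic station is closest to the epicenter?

Distances from 37.1976°S, 176.0135°E:
1: 12.3757 km
2: 80.5068 km
3: 73.0597 km
4: 84.7749 km
5: 91.7220 km
6: 37.0964 km
7: 110.6818 km
8: 75.7656 km
9: 67.7126 km
10: 28.5804 km
11: 72.9271 km
12: 74.6968 km
13: 92.3533 km
14: 64.8066 km
15: 60.3393 km
Minimum: 1 at 12.3757 km.

1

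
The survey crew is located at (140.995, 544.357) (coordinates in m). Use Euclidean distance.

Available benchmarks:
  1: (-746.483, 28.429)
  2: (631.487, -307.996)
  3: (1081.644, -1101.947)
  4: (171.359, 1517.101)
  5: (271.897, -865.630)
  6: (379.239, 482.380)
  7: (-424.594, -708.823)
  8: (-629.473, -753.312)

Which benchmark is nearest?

Distances from (140.995, 544.357):
1: √((-887.478)² + (-515.928)²) = √(787617.20048 + 266181.70118) = 1026.547 m
2: √((490.492)² + (-852.353)²) = √(240582.40206 + 726505.63661) = 983.406 m
3: √((940.649)² + (-1646.304)²) = √(884820.54120 + 2710316.86042) = 1896.085 m
4: √((30.364)² + (972.744)²) = √(921.97250 + 946230.88954) = 973.218 m
5: √((130.902)² + (-1409.987)²) = √(17135.33360 + 1988063.34017) = 1416.050 m
6: √((238.244)² + (-61.977)²) = √(56760.20354 + 3841.14853) = 246.173 m
7: √((-565.589)² + (-1253.180)²) = √(319890.91692 + 1570460.11240) = 1374.900 m
8: √((-770.468)² + (-1297.669)²) = √(593620.93902 + 1683944.83356) = 1509.161 m
Minimum: 6 at 246.173 m.

6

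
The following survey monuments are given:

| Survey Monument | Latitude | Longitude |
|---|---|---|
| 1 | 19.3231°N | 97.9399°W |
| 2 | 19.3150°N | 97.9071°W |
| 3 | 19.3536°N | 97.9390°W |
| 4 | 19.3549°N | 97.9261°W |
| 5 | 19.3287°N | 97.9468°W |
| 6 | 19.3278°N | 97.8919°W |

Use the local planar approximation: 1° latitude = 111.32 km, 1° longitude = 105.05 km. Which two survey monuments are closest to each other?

1 and 5

Pairwise distances:
1–2: 3.5617 km
1–3: 3.3966 km
1–4: 3.8253 km
1–5: 0.9560 km
1–6: 5.0695 km
2–3: 5.4492 km
2–4: 4.8695 km
2–5: 4.4406 km
2–6: 2.1401 km
3–4: 1.3629 km
3–5: 2.8904 km
3–6: 5.7210 km
4–5: 3.6380 km
4–6: 4.6913 km
5–6: 5.7681 km
Closest pair: 1–5 at 0.9560 km.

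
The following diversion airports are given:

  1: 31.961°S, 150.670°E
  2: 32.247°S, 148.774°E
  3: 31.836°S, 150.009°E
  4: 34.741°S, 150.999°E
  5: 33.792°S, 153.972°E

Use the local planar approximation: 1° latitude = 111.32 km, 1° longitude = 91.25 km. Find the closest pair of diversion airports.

1 and 3

Pairwise distances:
1–2: 175.915 km
1–3: 61.901 km
1–4: 310.922 km
1–5: 363.774 km
2–3: 121.627 km
2–4: 343.950 km
2–5: 504.537 km
3–4: 335.765 km
3–5: 422.118 km
4–5: 291.130 km
Closest pair: 1–3 at 61.901 km.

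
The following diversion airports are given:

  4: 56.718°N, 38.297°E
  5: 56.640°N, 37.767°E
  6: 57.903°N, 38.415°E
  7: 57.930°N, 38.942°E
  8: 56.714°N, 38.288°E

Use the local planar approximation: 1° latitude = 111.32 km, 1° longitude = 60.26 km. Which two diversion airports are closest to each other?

4 and 8

Pairwise distances:
4–8: 0.702 km
6–7: 31.899 km
5–8: 32.458 km
4–5: 33.097 km
4–6: 132.106 km
6–8: 132.581 km
4–7: 140.407 km
7–8: 140.985 km
5–6: 145.919 km
5–7: 160.110 km
Closest pair: 4–8 at 0.702 km.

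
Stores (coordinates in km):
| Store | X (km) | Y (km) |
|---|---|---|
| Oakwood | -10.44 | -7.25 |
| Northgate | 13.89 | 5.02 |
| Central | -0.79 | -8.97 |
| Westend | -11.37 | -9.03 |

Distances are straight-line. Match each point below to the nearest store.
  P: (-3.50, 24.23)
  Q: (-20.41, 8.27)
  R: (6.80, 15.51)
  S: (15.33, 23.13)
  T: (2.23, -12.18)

P at (-3.50, 24.23):
  Oakwood: 32.24 km
  Northgate: 25.91 km
  Central: 33.31 km
  Westend: 34.18 km
  → nearest: Northgate (25.91 km)
Q at (-20.41, 8.27):
  Oakwood: 18.45 km
  Northgate: 34.45 km
  Central: 26.12 km
  Westend: 19.52 km
  → nearest: Oakwood (18.45 km)
R at (6.80, 15.51):
  Oakwood: 28.55 km
  Northgate: 12.66 km
  Central: 25.63 km
  Westend: 30.53 km
  → nearest: Northgate (12.66 km)
S at (15.33, 23.13):
  Oakwood: 39.84 km
  Northgate: 18.17 km
  Central: 35.92 km
  Westend: 41.80 km
  → nearest: Northgate (18.17 km)
T at (2.23, -12.18):
  Oakwood: 13.60 km
  Northgate: 20.78 km
  Central: 4.41 km
  Westend: 13.96 km
  → nearest: Central (4.41 km)

P→Northgate; Q→Oakwood; R→Northgate; S→Northgate; T→Central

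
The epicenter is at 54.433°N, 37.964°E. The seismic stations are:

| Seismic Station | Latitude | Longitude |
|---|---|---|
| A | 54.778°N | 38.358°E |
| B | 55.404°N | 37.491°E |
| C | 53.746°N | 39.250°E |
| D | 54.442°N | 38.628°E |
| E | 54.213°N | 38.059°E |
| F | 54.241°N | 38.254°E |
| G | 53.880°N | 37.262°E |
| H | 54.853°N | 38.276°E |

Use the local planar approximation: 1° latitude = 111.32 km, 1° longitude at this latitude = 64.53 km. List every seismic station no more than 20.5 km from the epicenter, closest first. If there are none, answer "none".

Distances from 54.433°N, 37.964°E:
A: 46.059 km
B: 112.319 km
C: 112.851 km
D: 42.860 km
E: 25.246 km
F: 28.408 km
G: 76.431 km
H: 50.905 km
Threshold 20.5 km: none within range.

none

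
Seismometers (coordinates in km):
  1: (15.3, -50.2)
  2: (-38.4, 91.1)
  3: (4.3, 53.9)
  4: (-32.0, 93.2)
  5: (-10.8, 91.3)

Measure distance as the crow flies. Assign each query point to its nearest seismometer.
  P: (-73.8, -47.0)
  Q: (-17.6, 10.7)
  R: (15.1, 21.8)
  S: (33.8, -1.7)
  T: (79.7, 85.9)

P at (-73.8, -47.0):
  1: 89.2 km
  2: 142.6 km
  3: 127.6 km
  4: 146.3 km
  5: 152.0 km
  → nearest: 1 (89.2 km)
Q at (-17.6, 10.7):
  1: 69.2 km
  2: 83.0 km
  3: 48.4 km
  4: 83.7 km
  5: 80.9 km
  → nearest: 3 (48.4 km)
R at (15.1, 21.8):
  1: 72.0 km
  2: 87.5 km
  3: 33.9 km
  4: 85.5 km
  5: 74.2 km
  → nearest: 3 (33.9 km)
S at (33.8, -1.7):
  1: 51.9 km
  2: 117.6 km
  3: 62.9 km
  4: 115.5 km
  5: 103.1 km
  → nearest: 1 (51.9 km)
T at (79.7, 85.9):
  1: 150.6 km
  2: 118.2 km
  3: 81.9 km
  4: 111.9 km
  5: 90.7 km
  → nearest: 3 (81.9 km)

P→1; Q→3; R→3; S→1; T→3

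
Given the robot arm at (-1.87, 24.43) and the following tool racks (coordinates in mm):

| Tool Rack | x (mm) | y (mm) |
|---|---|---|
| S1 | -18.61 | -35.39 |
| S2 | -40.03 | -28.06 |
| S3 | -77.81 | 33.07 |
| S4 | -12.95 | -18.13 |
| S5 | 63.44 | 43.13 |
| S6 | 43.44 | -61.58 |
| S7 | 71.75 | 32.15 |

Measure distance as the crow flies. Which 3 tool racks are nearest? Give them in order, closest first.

Distances from (-1.87, 24.43):
S1: √((-16.74)² + (-59.82)²) = √(280.2276 + 3578.4324) = 62.12 mm
S2: √((-38.16)² + (-52.49)²) = √(1456.1856 + 2755.2001) = 64.90 mm
S3: √((-75.94)² + (8.64)²) = √(5766.8836 + 74.6496) = 76.43 mm
S4: √((-11.08)² + (-42.56)²) = √(122.7664 + 1811.3536) = 43.98 mm
S5: √((65.31)² + (18.70)²) = √(4265.3961 + 349.6900) = 67.93 mm
S6: √((45.31)² + (-86.01)²) = √(2052.9961 + 7397.7201) = 97.21 mm
S7: √((73.62)² + (7.72)²) = √(5419.9044 + 59.5984) = 74.02 mm
Sorted: S4 (43.98 mm) < S1 (62.12 mm) < S2 (64.90 mm) < S5 (67.93 mm) < S7 (74.02 mm) < …

S4, S1, S2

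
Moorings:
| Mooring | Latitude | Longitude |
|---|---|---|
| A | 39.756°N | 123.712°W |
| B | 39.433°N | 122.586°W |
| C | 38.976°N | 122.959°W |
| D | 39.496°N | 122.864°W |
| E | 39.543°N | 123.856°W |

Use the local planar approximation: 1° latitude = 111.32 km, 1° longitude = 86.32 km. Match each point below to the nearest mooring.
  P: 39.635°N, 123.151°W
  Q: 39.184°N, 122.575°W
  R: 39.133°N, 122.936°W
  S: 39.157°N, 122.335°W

P at 39.635°N, 123.151°W:
  A: √((0.121·111.32)² + (-0.561·86.32)²) = √(181.43336 + 2345.03099) = 50.264 km
  B: √((-0.202·111.32)² + (0.565·86.32)²) = √(505.64898 + 2378.59093) = 53.705 km
  C: √((-0.659·111.32)² + (0.192·86.32)²) = √(5381.67199 + 274.67891) = 75.209 km
  D: √((-0.139·111.32)² + (0.287·86.32)²) = √(239.42858 + 613.74315) = 29.209 km
  E: √((-0.092·111.32)² + (-0.705·86.32)²) = √(104.88709 + 3703.40405) = 61.711 km
  → nearest: D (29.209 km)
Q at 39.184°N, 122.575°W:
  A: √((0.572·111.32)² + (-1.137·86.32)²) = √(4054.51072 + 9632.60591) = 116.992 km
  B: √((0.249·111.32)² + (-0.011·86.32)²) = √(768.32522 + 0.90159) = 27.735 km
  C: √((-0.208·111.32)² + (-0.384·86.32)²) = √(536.13365 + 1098.71565) = 40.433 km
  D: √((0.312·111.32)² + (-0.289·86.32)²) = √(1206.30071 + 622.32686) = 42.762 km
  E: √((0.359·111.32)² + (-1.281·86.32)²) = √(1597.11170 + 12227.03408) = 117.576 km
  → nearest: B (27.735 km)
R at 39.133°N, 122.936°W:
  A: √((0.623·111.32)² + (-0.776·86.32)²) = √(4809.74984 + 4486.89913) = 96.419 km
  B: √((0.300·111.32)² + (0.350·86.32)²) = √(1115.29282 + 912.76494) = 45.034 km
  C: √((-0.157·111.32)² + (-0.023·86.32)²) = √(305.45392 + 3.94165) = 17.590 km
  D: √((0.363·111.32)² + (0.072·86.32)²) = √(1632.90021 + 38.62672) = 40.884 km
  E: √((0.410·111.32)² + (-0.920·86.32)²) = √(2083.11914 + 6306.64693) = 91.596 km
  → nearest: C (17.590 km)
S at 39.157°N, 122.335°W:
  A: √((0.599·111.32)² + (-1.377·86.32)²) = √(4446.31309 + 14128.32719) = 136.289 km
  B: √((0.276·111.32)² + (-0.251·86.32)²) = √(943.98384 + 469.42942) = 37.595 km
  C: √((-0.181·111.32)² + (-0.624·86.32)²) = √(405.97898 + 2901.29602) = 57.509 km
  D: √((0.339·111.32)² + (-0.529·86.32)²) = √(1424.11740 + 2085.13514) = 59.239 km
  E: √((0.386·111.32)² + (-1.521·86.32)²) = √(1846.37965 + 17237.77832) = 138.145 km
  → nearest: B (37.595 km)

P→D; Q→B; R→C; S→B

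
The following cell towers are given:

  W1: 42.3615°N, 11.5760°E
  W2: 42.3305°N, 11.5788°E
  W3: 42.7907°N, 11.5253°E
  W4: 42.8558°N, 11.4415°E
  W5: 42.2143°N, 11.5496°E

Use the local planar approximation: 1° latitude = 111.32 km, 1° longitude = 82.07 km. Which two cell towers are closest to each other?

W1 and W2

Pairwise distances:
W1–W2: 3.4586 km
W3–W4: 9.9909 km
W2–W5: 13.1555 km
W1–W5: 16.5289 km
W1–W3: 47.9594 km
W2–W3: 51.4173 km
W1–W4: 56.1217 km
W2–W4: 59.5522 km
W3–W5: 64.1958 km
W4–W5: 71.9608 km
Closest pair: W1–W2 at 3.4586 km.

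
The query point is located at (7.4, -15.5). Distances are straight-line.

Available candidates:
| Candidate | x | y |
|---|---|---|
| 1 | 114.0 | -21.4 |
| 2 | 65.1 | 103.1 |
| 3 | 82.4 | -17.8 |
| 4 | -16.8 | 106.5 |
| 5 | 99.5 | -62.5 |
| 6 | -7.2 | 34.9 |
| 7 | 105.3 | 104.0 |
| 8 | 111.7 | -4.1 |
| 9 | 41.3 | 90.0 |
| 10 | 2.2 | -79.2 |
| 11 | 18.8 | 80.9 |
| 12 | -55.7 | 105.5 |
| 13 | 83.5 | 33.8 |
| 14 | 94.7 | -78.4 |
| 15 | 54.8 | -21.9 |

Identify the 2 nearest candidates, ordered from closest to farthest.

15, 6

Distances from (7.4, -15.5):
1: √((106.6)² + (-5.9)²) = √(11363.560 + 34.810) = 106.8
2: √((57.7)² + (118.6)²) = √(3329.290 + 14065.960) = 131.9
3: √((75.0)² + (-2.3)²) = √(5625.000 + 5.290) = 75.0
4: √((-24.2)² + (122.0)²) = √(585.640 + 14884.000) = 124.4
5: √((92.1)² + (-47.0)²) = √(8482.410 + 2209.000) = 103.4
6: √((-14.6)² + (50.4)²) = √(213.160 + 2540.160) = 52.5
7: √((97.9)² + (119.5)²) = √(9584.410 + 14280.250) = 154.5
8: √((104.3)² + (11.4)²) = √(10878.490 + 129.960) = 104.9
9: √((33.9)² + (105.5)²) = √(1149.210 + 11130.250) = 110.8
10: √((-5.2)² + (-63.7)²) = √(27.040 + 4057.690) = 63.9
11: √((11.4)² + (96.4)²) = √(129.960 + 9292.960) = 97.1
12: √((-63.1)² + (121.0)²) = √(3981.610 + 14641.000) = 136.5
13: √((76.1)² + (49.3)²) = √(5791.210 + 2430.490) = 90.7
14: √((87.3)² + (-62.9)²) = √(7621.290 + 3956.410) = 107.6
15: √((47.4)² + (-6.4)²) = √(2246.760 + 40.960) = 47.8
Sorted: 15 (47.8) < 6 (52.5) < 10 (63.9) < 3 (75.0) < …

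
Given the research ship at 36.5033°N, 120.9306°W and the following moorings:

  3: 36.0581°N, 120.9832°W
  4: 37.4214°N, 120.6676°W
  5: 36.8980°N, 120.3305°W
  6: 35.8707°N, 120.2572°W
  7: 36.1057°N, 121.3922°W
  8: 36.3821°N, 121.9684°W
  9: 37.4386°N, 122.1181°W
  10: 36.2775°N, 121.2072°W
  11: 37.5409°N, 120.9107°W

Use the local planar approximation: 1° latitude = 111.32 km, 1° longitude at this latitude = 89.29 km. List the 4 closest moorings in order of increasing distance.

Distances from 36.5033°N, 120.9306°W:
3: √((-0.4452·111.32)² + (-0.0526·89.29)²) = √(2456.160296 + 22.058559) = 49.7817 km
4: √((0.9181·111.32)² + (0.2630·89.29)²) = √(10445.431133 + 551.463970) = 104.8661 km
5: √((0.3947·111.32)² + (0.6001·89.29)²) = √(1930.548196 + 2871.130280) = 69.2941 km
6: √((-0.6326·111.32)² + (0.6734·89.29)²) = √(4959.121748 + 3615.362675) = 92.5985 km
7: √((-0.3976·111.32)² + (-0.4616·89.29)²) = √(1959.021249 + 1698.780418) = 60.4798 km
8: √((-0.1212·111.32)² + (-1.0378·89.29)²) = √(182.033632 + 8586.832248) = 93.6422 km
9: √((0.9353·111.32)² + (-1.1875·89.29)²) = √(10840.473797 + 11242.758516) = 148.6043 km
10: √((-0.2258·111.32)² + (-0.2766·89.29)²) = √(631.821311 + 609.972137) = 35.2391 km
11: √((1.0376·111.32)² + (0.0199·89.29)²) = √(13341.551024 + 3.157271) = 115.5193 km
Sorted: 10 (35.2391 km) < 3 (49.7817 km) < 7 (60.4798 km) < 5 (69.2941 km) < 6 (92.5985 km) < 8 (93.6422 km) < …

10, 3, 7, 5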